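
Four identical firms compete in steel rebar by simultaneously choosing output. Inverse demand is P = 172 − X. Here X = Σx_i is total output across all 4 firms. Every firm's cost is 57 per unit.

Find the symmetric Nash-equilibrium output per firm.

23

A representative firm's profit is π_i = x_i(172 − X) − 57x_i, with X = x_i + Σ_{j≠i} x_j.
First-order condition: 115 − 2x_i − Σ_{j≠i} x_j = 0.
Imposing symmetry (x_j = x for all j) turns Σ_{j≠i} x_j into 3x, so 115 = 5x and x = 23.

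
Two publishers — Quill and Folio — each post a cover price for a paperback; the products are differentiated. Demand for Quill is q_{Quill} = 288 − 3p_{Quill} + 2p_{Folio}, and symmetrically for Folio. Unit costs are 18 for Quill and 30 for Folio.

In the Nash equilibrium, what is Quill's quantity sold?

209.25

Quill's profit: π = (p_{Quill} − 18)(288 − 3p_{Quill} + 2p_{Folio}).
∂π/∂p_{Quill} = 342 − 6p_{Quill} + 2p_{Folio} = 0 ⇒ p_{Quill} = 57 + (1/3)p_{Folio}.
Similarly p_{Folio} = 63 + (1/3)p_{Quill}.
Substituting the second reaction function into the first: p_{Quill} = 57 + (1/3)(63 + (1/3)p_{Quill}), which gives (8/9)p_{Quill} = 78 ⇒ p_{Quill} = 87.75.
Then p_{Folio} = 63 + (1/3)·87.75 = 92.25.
q_{Quill} = 288 − 3·87.75 + 2·92.25 = 209.25.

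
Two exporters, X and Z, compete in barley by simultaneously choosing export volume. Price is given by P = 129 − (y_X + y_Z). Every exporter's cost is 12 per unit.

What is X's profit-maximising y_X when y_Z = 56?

Exporter X's profit: π = y_X(129 − (y_X + y_Z)) − 12y_X.
∂π/∂y_X = 117 − 2y_X − y_Z = 0, so y_X = 58.5 − 0.5y_Z.
At y_Z = 56: y_X = 58.5 − 0.5·56 = 30.5.

30.5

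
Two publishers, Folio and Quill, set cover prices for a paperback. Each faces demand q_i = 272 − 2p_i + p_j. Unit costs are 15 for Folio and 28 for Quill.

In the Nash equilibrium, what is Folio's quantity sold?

Folio's profit: π = (p_{Folio} − 15)(272 − 2p_{Folio} + p_{Quill}).
∂π/∂p_{Folio} = 302 − 4p_{Folio} + p_{Quill} = 0 ⇒ p_{Folio} = 75.5 + 0.25p_{Quill}.
Similarly p_{Quill} = 82 + 0.25p_{Folio}.
Solving the two reaction functions simultaneously: (1 − (0.25)(0.25))p_{Folio} = 75.5 + 0.25·82, so 0.9375p_{Folio} = 96 and p_{Folio} = 102.4.
Then p_{Quill} = 82 + 0.25·102.4 = 107.6.
q_{Folio} = 272 − 2·102.4 + 107.6 = 174.8.

174.8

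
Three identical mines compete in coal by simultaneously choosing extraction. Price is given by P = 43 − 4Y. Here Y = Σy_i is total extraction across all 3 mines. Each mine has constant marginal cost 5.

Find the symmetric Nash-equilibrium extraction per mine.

A representative mine's profit is π_i = y_i(43 − 4Y) − 5y_i, with Y = y_i + Σ_{j≠i} y_j.
First-order condition: 38 − 8y_i − 4Σ_{j≠i} y_j = 0.
With identical mines, set every y_j = y: then 38 − 8y − 8y = 0, i.e. y = 38/16 = 2.375.

2.375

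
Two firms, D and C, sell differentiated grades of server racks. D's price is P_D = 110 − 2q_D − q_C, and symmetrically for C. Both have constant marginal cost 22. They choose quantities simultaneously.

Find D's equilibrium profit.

Firm D's profit: π = q_D(110 − 2q_D − q_C) − 22q_D.
∂π/∂q_D = 88 − 4q_D − q_C = 0 ⇒ q_D = 22 − 0.25q_C.
Setting q_D = q_C in the reaction function: q_D = 22 − 0.25q_D, so q_D = 22 / 1.25 = 17.6.
P_D = 110 − 2·17.6 − 17.6 = 57.2.
Profit = (57.2 − 22)·17.6 = 619.52.

619.52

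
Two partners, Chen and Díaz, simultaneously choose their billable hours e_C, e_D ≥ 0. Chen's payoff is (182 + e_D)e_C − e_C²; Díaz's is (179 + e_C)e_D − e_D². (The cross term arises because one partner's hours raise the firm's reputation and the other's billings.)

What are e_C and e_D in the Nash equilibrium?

181, 180

Expanding Chen's payoff: 182e_C + e_De_C − e_C².
∂π/∂e_C = 182 + e_D − 2e_C = 0, so e_C = 91 + 0.5e_D.
Likewise for Díaz: e_D = 89.5 + 0.5e_C.
Substituting the second reaction function into the first: e_C = 91 + 0.5(89.5 + 0.5e_C), which gives 0.75e_C = 135.75 ⇒ e_C = 181.
Then e_D = 89.5 + 0.5·181 = 180.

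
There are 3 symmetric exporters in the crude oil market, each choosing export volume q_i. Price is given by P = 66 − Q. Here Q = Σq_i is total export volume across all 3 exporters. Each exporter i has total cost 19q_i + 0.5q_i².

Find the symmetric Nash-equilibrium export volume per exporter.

A representative exporter's profit is π_i = q_i(66 − Q) − 19q_i − 0.5q_i², with Q = q_i + Σ_{j≠i} q_j.
First-order condition: 47 − 3q_i − Σ_{j≠i} q_j = 0.
In a symmetric equilibrium every exporter chooses the same q, so Σ_{j≠i} q_j = 2q. The condition becomes 47 − 5q = 0, giving q = 47/5 = 9.4.

9.4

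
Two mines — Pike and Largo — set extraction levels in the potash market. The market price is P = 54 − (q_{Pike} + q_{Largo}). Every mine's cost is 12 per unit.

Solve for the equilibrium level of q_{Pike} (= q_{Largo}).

Mine Pike's profit: π = q_{Pike}(54 − (q_{Pike} + q_{Largo})) − 12q_{Pike}.
∂π/∂q_{Pike} = 42 − 2q_{Pike} − q_{Largo} = 0, so q_{Pike} = 21 − 0.5q_{Largo}.
By symmetry q_{Largo} = q_{Pike}; substituting into the reaction function, 1.5q_{Pike} = 21 and q_{Pike} = 14.

14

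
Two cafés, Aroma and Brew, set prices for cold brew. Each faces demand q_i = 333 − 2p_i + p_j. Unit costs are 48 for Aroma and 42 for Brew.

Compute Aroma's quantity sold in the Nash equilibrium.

188.4

Aroma's profit: π = (p_{Aroma} − 48)(333 − 2p_{Aroma} + p_{Brew}).
∂π/∂p_{Aroma} = 429 − 4p_{Aroma} + p_{Brew} = 0 ⇒ p_{Aroma} = 107.25 + 0.25p_{Brew}.
Similarly p_{Brew} = 104.25 + 0.25p_{Aroma}.
Substituting the second reaction function into the first: p_{Aroma} = 107.25 + 0.25(104.25 + 0.25p_{Aroma}), which gives 0.9375p_{Aroma} = 133.3125 ⇒ p_{Aroma} = 142.2.
Then p_{Brew} = 104.25 + 0.25·142.2 = 139.8.
q_{Aroma} = 333 − 2·142.2 + 139.8 = 188.4.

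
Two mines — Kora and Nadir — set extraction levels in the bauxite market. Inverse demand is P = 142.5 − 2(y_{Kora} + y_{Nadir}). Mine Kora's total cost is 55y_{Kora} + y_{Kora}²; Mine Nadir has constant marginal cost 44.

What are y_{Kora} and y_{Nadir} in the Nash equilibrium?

Mine Kora's profit: π = y_{Kora}(142.5 − 2(y_{Kora} + y_{Nadir})) − 55y_{Kora} − y_{Kora}².
∂π/∂y_{Kora} = 87.5 − 6y_{Kora} − 2y_{Nadir} = 0, so y_{Kora} = 175/12 − (1/3)y_{Nadir}.
For Nadir: ∂π/∂y_{Nadir} = 98.5 − 4y_{Nadir} − 2y_{Kora} = 0 ⇒ y_{Nadir} = 24.625 − 0.5y_{Kora}.
Substituting the second reaction function into the first: y_{Kora} = 175/12 − (1/3)(24.625 − 0.5y_{Kora}), which gives (5/6)y_{Kora} = 6.375 ⇒ y_{Kora} = 7.65.
Then y_{Nadir} = 24.625 − 0.5·7.65 = 20.8.

7.65, 20.8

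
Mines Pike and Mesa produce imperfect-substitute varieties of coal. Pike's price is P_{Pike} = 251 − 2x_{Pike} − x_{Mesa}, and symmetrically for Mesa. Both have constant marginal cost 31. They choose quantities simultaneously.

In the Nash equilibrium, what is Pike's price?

119

Mine Pike's profit: π = x_{Pike}(251 − 2x_{Pike} − x_{Mesa}) − 31x_{Pike}.
∂π/∂x_{Pike} = 220 − 4x_{Pike} − x_{Mesa} = 0 ⇒ x_{Pike} = 55 − 0.25x_{Mesa}.
By symmetry x_{Mesa} = x_{Pike}; substituting into the reaction function, 1.25x_{Pike} = 55 and x_{Pike} = 44.
P_{Pike} = 251 − 2·44 − 44 = 119.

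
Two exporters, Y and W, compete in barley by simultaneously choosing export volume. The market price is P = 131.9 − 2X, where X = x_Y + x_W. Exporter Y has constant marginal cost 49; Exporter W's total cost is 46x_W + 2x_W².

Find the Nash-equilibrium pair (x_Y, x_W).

17.55, 6.35

Exporter Y's profit: π = x_Y(131.9 − 2(x_Y + x_W)) − 49x_Y.
∂π/∂x_Y = 82.9 − 4x_Y − 2x_W = 0, so x_Y = 20.725 − 0.5x_W.
For W: ∂π/∂x_W = 85.9 − 8x_W − 2x_Y = 0 ⇒ x_W = 10.7375 − 0.25x_Y.
Plugging x_W into Y's best response: x_Y = 20.725 − 0.5(10.7375 − 0.25x_Y) ⇒ 0.875x_Y = 2457/160, so x_Y = 17.55.
Then x_W = 10.7375 − 0.25·17.55 = 6.35.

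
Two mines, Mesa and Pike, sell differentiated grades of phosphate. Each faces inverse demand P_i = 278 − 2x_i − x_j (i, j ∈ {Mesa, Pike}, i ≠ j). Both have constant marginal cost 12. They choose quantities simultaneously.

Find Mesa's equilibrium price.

118.4

Mine Mesa's profit: π = x_{Mesa}(278 − 2x_{Mesa} − x_{Pike}) − 12x_{Mesa}.
∂π/∂x_{Mesa} = 266 − 4x_{Mesa} − x_{Pike} = 0 ⇒ x_{Mesa} = 66.5 − 0.25x_{Pike}.
The game is symmetric, so in equilibrium x_{Pike} = x_{Mesa}: the reaction function gives 1.25x_{Mesa} = 66.5, hence x_{Mesa} = 53.2.
P_{Mesa} = 278 − 2·53.2 − 53.2 = 118.4.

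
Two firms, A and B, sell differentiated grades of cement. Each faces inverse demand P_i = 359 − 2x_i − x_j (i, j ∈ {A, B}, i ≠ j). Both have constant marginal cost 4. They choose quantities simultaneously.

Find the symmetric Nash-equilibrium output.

71

Firm A's profit: π = x_A(359 − 2x_A − x_B) − 4x_A.
∂π/∂x_A = 355 − 4x_A − x_B = 0 ⇒ x_A = 88.75 − 0.25x_B.
Setting x_A = x_B in the reaction function: x_A = 88.75 − 0.25x_A, so x_A = 88.75 / 1.25 = 71.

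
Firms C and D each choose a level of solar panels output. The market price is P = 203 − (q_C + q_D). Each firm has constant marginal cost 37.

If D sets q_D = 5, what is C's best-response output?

Firm C's profit: π = q_C(203 − (q_C + q_D)) − 37q_C.
∂π/∂q_C = 166 − 2q_C − q_D = 0, so q_C = 83 − 0.5q_D.
At q_D = 5: q_C = 83 − 0.5·5 = 80.5.

80.5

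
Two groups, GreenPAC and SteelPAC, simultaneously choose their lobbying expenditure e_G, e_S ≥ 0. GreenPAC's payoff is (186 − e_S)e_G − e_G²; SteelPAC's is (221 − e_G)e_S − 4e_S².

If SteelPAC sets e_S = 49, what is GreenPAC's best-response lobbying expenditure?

Expanding GreenPAC's payoff: 186e_G − e_Se_G − e_G².
∂π/∂e_G = 186 − e_S − 2e_G = 0, so e_G = 93 − 0.5e_S.
At e_S = 49: e_G = 93 − 0.5·49 = 68.5.

68.5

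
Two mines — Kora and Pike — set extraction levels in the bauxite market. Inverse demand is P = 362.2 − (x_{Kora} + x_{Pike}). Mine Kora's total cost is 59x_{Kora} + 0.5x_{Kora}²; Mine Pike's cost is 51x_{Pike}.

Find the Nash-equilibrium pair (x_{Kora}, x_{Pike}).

Mine Kora's profit: π = x_{Kora}(362.2 − (x_{Kora} + x_{Pike})) − 59x_{Kora} − 0.5x_{Kora}².
∂π/∂x_{Kora} = 303.2 − 3x_{Kora} − x_{Pike} = 0, so x_{Kora} = 1516/15 − (1/3)x_{Pike}.
For Pike: ∂π/∂x_{Pike} = 311.2 − 2x_{Pike} − x_{Kora} = 0 ⇒ x_{Pike} = 155.6 − 0.5x_{Kora}.
Substituting the second reaction function into the first: x_{Kora} = 1516/15 − (1/3)(155.6 − 0.5x_{Kora}), which gives (5/6)x_{Kora} = 49.2 ⇒ x_{Kora} = 59.04.
Then x_{Pike} = 155.6 − 0.5·59.04 = 126.08.

59.04, 126.08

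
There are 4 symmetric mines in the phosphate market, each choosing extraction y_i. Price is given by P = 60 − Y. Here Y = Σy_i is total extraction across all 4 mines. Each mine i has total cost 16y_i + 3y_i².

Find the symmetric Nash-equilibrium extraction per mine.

A representative mine's profit is π_i = y_i(60 − Y) − 16y_i − 3y_i², with Y = y_i + Σ_{j≠i} y_j.
First-order condition: 44 − 8y_i − Σ_{j≠i} y_j = 0.
With identical mines, set every y_j = y: then 44 − 8y − 3y = 0, i.e. y = 44/11 = 4.

4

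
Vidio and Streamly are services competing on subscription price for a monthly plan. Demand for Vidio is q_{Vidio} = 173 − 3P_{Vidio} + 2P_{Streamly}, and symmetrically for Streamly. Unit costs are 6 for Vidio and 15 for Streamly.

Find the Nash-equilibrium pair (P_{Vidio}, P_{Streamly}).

49.4375, 52.8125

Vidio's profit: π = (P_{Vidio} − 6)(173 − 3P_{Vidio} + 2P_{Streamly}).
∂π/∂P_{Vidio} = 191 − 6P_{Vidio} + 2P_{Streamly} = 0 ⇒ P_{Vidio} = 191/6 + (1/3)P_{Streamly}.
Similarly P_{Streamly} = 109/3 + (1/3)P_{Vidio}.
Solving the two reaction functions simultaneously: (1 − (1/3)(1/3))P_{Vidio} = 191/6 + (1/3)·(109/3), so (8/9)P_{Vidio} = 791/18 and P_{Vidio} = 49.4375.
Then P_{Streamly} = 109/3 + (1/3)·49.4375 = 52.8125.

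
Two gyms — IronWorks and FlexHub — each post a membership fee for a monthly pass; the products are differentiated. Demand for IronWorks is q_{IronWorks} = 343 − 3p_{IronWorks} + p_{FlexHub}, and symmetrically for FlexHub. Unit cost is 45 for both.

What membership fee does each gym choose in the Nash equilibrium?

IronWorks's profit: π = (p_{IronWorks} − 45)(343 − 3p_{IronWorks} + p_{FlexHub}).
∂π/∂p_{IronWorks} = 478 − 6p_{IronWorks} + p_{FlexHub} = 0 ⇒ p_{IronWorks} = 239/3 + (1/6)p_{FlexHub}.
The game is symmetric, so in equilibrium p_{FlexHub} = p_{IronWorks}: the reaction function gives (5/6)p_{IronWorks} = 239/3, hence p_{IronWorks} = 95.6.

95.6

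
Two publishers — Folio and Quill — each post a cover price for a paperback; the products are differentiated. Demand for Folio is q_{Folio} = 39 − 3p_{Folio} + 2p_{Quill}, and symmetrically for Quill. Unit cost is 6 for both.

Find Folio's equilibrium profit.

204.1875

Folio's profit: π = (p_{Folio} − 6)(39 − 3p_{Folio} + 2p_{Quill}).
∂π/∂p_{Folio} = 57 − 6p_{Folio} + 2p_{Quill} = 0 ⇒ p_{Folio} = 9.5 + (1/3)p_{Quill}.
Setting p_{Folio} = p_{Quill} in the reaction function: p_{Folio} = 9.5 + (1/3)p_{Folio}, so p_{Folio} = 9.5 / (2/3) = 14.25.
q_{Folio} = 39 − 3·14.25 + 2·14.25 = 24.75.
Profit = (14.25 − 6)·24.75 = 204.1875.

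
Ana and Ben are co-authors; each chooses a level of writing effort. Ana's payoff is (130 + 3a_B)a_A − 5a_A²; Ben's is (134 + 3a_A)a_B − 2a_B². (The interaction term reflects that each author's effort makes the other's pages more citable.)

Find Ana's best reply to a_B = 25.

Expanding Ana's payoff: 130a_A + 3a_Ba_A − 5a_A².
∂π/∂a_A = 130 + 3a_B − 10a_A = 0, so a_A = 13 + 0.3a_B.
At a_B = 25: a_A = 13 + 0.3·25 = 20.5.

20.5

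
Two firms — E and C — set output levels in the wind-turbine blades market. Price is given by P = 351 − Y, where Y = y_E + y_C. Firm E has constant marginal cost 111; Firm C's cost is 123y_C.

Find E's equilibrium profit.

7056

Firm E's profit: π = y_E(351 − (y_E + y_C)) − 111y_E.
∂π/∂y_E = 240 − 2y_E − y_C = 0, so y_E = 120 − 0.5y_C.
By the same steps for C: y_C = 114 − 0.5y_E.
Substituting the second reaction function into the first: y_E = 120 − 0.5(114 − 0.5y_E), which gives 0.75y_E = 63 ⇒ y_E = 84.
Then y_C = 114 − 0.5·84 = 72.
Price P = 351 − 156 = 195.
E's profit: (195 − 111)·84 = 7056.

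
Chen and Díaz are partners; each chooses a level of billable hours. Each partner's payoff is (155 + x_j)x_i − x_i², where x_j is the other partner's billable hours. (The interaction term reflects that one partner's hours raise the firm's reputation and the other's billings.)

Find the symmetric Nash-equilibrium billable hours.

155

Chen's payoff is (155 + x_D)x_C − x_C².
∂π/∂x_C = 155 + x_D − 2x_C = 0, so x_C = 77.5 + 0.5x_D.
By symmetry x_D = x_C; substituting into the reaction function, 0.5x_C = 77.5 and x_C = 155.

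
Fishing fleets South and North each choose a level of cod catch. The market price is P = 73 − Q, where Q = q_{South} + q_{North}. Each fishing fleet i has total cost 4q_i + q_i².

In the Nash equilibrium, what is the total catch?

27.6

Fishing fleet South's profit: π = q_{South}(73 − (q_{South} + q_{North})) − 4q_{South} − q_{South}².
∂π/∂q_{South} = 69 − 4q_{South} − q_{North} = 0, so q_{South} = 17.25 − 0.25q_{North}.
By symmetry q_{North} = q_{South}; substituting into the reaction function, 1.25q_{South} = 17.25 and q_{South} = 13.8.
Total catch: 13.8 + 13.8 = 27.6.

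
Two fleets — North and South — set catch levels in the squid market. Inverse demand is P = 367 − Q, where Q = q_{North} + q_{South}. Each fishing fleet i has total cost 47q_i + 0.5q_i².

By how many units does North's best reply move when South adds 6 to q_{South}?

-2

Fishing fleet North's profit: π = q_{North}(367 − (q_{North} + q_{South})) − 47q_{North} − 0.5q_{North}².
∂π/∂q_{North} = 320 − 3q_{North} − q_{South} = 0, so q_{North} = 320/3 − (1/3)q_{South}.
The reaction-function slope is −1/3, so a 6-unit rise in q_{South} moves q_{North} by −1/3 × 6 = −2. North's best response falls — the actions are strategic substitutes.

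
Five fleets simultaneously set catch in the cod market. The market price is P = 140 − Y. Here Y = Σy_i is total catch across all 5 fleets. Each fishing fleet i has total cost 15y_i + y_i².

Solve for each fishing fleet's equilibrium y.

15.625

A representative fishing fleet's profit is π_i = y_i(140 − Y) − 15y_i − y_i², with Y = y_i + Σ_{j≠i} y_j.
First-order condition: 125 − 4y_i − Σ_{j≠i} y_j = 0.
With identical fishing fleets, set every y_j = y: then 125 − 4y − 4y = 0, i.e. y = 125/8 = 15.625.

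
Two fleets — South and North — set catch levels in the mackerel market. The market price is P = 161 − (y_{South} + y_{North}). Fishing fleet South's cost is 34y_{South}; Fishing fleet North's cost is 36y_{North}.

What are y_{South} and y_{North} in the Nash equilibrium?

Fishing fleet South's profit: π = y_{South}(161 − (y_{South} + y_{North})) − 34y_{South}.
∂π/∂y_{South} = 127 − 2y_{South} − y_{North} = 0, so y_{South} = 63.5 − 0.5y_{North}.
By the same steps for North: y_{North} = 62.5 − 0.5y_{South}.
Substituting the second reaction function into the first: y_{South} = 63.5 − 0.5(62.5 − 0.5y_{South}), which gives 0.75y_{South} = 32.25 ⇒ y_{South} = 43.
Then y_{North} = 62.5 − 0.5·43 = 41.

43, 41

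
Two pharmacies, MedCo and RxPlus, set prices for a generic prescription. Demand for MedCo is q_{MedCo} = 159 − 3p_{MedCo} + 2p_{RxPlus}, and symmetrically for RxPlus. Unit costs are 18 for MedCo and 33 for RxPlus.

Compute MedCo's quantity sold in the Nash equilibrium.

114.1875

MedCo's profit: π = (p_{MedCo} − 18)(159 − 3p_{MedCo} + 2p_{RxPlus}).
∂π/∂p_{MedCo} = 213 − 6p_{MedCo} + 2p_{RxPlus} = 0 ⇒ p_{MedCo} = 35.5 + (1/3)p_{RxPlus}.
Similarly p_{RxPlus} = 43 + (1/3)p_{MedCo}.
Solving the two reaction functions simultaneously: (1 − (1/3)(1/3))p_{MedCo} = 35.5 + (1/3)·43, so (8/9)p_{MedCo} = 299/6 and p_{MedCo} = 56.0625.
Then p_{RxPlus} = 43 + (1/3)·56.0625 = 61.6875.
q_{MedCo} = 159 − 3·56.0625 + 2·61.6875 = 114.1875.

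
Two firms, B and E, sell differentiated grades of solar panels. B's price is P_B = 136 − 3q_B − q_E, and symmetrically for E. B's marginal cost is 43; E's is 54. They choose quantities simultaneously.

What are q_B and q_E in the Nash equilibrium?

Firm B's profit: π = q_B(136 − 3q_B − q_E) − 43q_B.
∂π/∂q_B = 93 − 6q_B − q_E = 0 ⇒ q_B = 15.5 − (1/6)q_E.
Similarly q_E = 41/3 − (1/6)q_B.
Plugging q_E into B's best response: q_B = 15.5 − (1/6)(41/3 − (1/6)q_B) ⇒ (35/36)q_B = 119/9, so q_B = 13.6.
Then q_E = 41/3 − (1/6)·13.6 = 11.4.

13.6, 11.4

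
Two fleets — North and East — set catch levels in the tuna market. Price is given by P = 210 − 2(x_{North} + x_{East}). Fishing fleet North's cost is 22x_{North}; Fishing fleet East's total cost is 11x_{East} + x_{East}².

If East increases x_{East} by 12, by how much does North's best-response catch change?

Fishing fleet North's profit: π = x_{North}(210 − 2(x_{North} + x_{East})) − 22x_{North}.
∂π/∂x_{North} = 188 − 4x_{North} − 2x_{East} = 0, so x_{North} = 47 − 0.5x_{East}.
The reaction-function slope is −0.5, so a 12-unit rise in x_{East} moves x_{North} by −0.5 × 12 = −6. North's best response falls — the actions are strategic substitutes.

-6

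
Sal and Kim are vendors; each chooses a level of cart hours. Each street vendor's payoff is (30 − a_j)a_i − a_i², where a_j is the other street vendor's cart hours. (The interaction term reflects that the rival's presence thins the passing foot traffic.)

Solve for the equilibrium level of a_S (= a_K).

Sal's payoff is (30 − a_K)a_S − a_S².
∂π/∂a_S = 30 − a_K − 2a_S = 0, so a_S = 15 − 0.5a_K.
Setting a_S = a_K in the reaction function: a_S = 15 − 0.5a_S, so a_S = 15 / 1.5 = 10.

10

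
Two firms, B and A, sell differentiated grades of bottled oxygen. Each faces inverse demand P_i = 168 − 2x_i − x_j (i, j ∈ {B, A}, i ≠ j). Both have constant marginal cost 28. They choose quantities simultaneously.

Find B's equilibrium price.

Firm B's profit: π = x_B(168 − 2x_B − x_A) − 28x_B.
∂π/∂x_B = 140 − 4x_B − x_A = 0 ⇒ x_B = 35 − 0.25x_A.
By symmetry x_A = x_B; substituting into the reaction function, 1.25x_B = 35 and x_B = 28.
P_B = 168 − 2·28 − 28 = 84.

84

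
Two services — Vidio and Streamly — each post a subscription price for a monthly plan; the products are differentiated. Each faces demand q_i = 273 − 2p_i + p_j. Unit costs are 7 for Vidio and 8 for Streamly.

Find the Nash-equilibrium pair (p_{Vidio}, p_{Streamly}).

95.8, 96.2

Vidio's profit: π = (p_{Vidio} − 7)(273 − 2p_{Vidio} + p_{Streamly}).
∂π/∂p_{Vidio} = 287 − 4p_{Vidio} + p_{Streamly} = 0 ⇒ p_{Vidio} = 71.75 + 0.25p_{Streamly}.
Similarly p_{Streamly} = 72.25 + 0.25p_{Vidio}.
Plugging p_{Streamly} into Vidio's best response: p_{Vidio} = 71.75 + 0.25(72.25 + 0.25p_{Vidio}) ⇒ 0.9375p_{Vidio} = 89.8125, so p_{Vidio} = 95.8.
Then p_{Streamly} = 72.25 + 0.25·95.8 = 96.2.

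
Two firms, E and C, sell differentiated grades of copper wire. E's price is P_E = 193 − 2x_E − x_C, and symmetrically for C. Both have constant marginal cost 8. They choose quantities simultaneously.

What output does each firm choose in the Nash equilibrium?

Firm E's profit: π = x_E(193 − 2x_E − x_C) − 8x_E.
∂π/∂x_E = 185 − 4x_E − x_C = 0 ⇒ x_E = 46.25 − 0.25x_C.
Setting x_E = x_C in the reaction function: x_E = 46.25 − 0.25x_E, so x_E = 46.25 / 1.25 = 37.

37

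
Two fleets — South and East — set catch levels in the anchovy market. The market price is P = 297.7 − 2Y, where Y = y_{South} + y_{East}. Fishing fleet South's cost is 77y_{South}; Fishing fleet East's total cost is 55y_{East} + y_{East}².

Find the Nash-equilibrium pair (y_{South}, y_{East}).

Fishing fleet South's profit: π = y_{South}(297.7 − 2(y_{South} + y_{East})) − 77y_{South}.
∂π/∂y_{South} = 220.7 − 4y_{South} − 2y_{East} = 0, so y_{South} = 55.175 − 0.5y_{East}.
For East: ∂π/∂y_{East} = 242.7 − 6y_{East} − 2y_{South} = 0 ⇒ y_{East} = 40.45 − (1/3)y_{South}.
Solving the two reaction functions simultaneously: (1 − (−0.5)(−1/3))y_{South} = 55.175 − 0.5·40.45, so (5/6)y_{South} = 34.95 and y_{South} = 41.94.
Then y_{East} = 40.45 − (1/3)·41.94 = 26.47.

41.94, 26.47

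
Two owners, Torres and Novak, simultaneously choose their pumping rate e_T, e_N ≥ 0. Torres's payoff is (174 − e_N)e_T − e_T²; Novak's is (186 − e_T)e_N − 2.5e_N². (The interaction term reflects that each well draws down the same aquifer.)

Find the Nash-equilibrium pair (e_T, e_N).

Expanding Torres's payoff: 174e_T − e_Ne_T − e_T².
∂π/∂e_T = 174 − e_N − 2e_T = 0, so e_T = 87 − 0.5e_N.
Likewise for Novak: e_N = 37.2 − 0.2e_T.
Plugging e_N into Torres's best response: e_T = 87 − 0.5(37.2 − 0.2e_T) ⇒ 0.9e_T = 68.4, so e_T = 76.
Then e_N = 37.2 − 0.2·76 = 22.

76, 22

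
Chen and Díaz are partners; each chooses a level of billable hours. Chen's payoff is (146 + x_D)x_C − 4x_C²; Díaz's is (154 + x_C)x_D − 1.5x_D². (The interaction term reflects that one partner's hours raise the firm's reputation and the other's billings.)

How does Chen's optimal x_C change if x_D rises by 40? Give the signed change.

Expanding Chen's payoff: 146x_C + x_Dx_C − 4x_C².
∂π/∂x_C = 146 + x_D − 8x_C = 0, so x_C = 18.25 + 0.125x_D.
The reaction-function slope is 0.125, so a 40-unit rise in x_D moves x_C by 0.125 × 40 = 5. Chen's best response rises — the actions are strategic complements.

5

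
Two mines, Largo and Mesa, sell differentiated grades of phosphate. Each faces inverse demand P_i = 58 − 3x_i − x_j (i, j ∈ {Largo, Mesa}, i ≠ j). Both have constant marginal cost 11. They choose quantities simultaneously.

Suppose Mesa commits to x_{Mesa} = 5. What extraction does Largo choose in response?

7

Mine Largo's profit: π = x_{Largo}(58 − 3x_{Largo} − x_{Mesa}) − 11x_{Largo}.
∂π/∂x_{Largo} = 47 − 6x_{Largo} − x_{Mesa} = 0 ⇒ x_{Largo} = 47/6 − (1/6)x_{Mesa}.
At x_{Mesa} = 5: x_{Largo} = 47/6 − (1/6)·5 = 7.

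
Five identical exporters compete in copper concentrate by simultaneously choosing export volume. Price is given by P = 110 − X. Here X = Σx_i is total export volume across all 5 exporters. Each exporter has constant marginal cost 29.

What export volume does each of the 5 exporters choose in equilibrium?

A representative exporter's profit is π_i = x_i(110 − X) − 29x_i, with X = x_i + Σ_{j≠i} x_j.
First-order condition: 81 − 2x_i − Σ_{j≠i} x_j = 0.
Imposing symmetry (x_j = x for all j) turns Σ_{j≠i} x_j into 4x, so 81 = 6x and x = 13.5.

13.5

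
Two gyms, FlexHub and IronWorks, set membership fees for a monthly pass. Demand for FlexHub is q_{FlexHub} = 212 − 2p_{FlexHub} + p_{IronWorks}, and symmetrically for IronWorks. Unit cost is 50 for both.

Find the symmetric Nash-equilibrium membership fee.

104

FlexHub's profit: π = (p_{FlexHub} − 50)(212 − 2p_{FlexHub} + p_{IronWorks}).
∂π/∂p_{FlexHub} = 312 − 4p_{FlexHub} + p_{IronWorks} = 0 ⇒ p_{FlexHub} = 78 + 0.25p_{IronWorks}.
By symmetry p_{IronWorks} = p_{FlexHub}; substituting into the reaction function, 0.75p_{FlexHub} = 78 and p_{FlexHub} = 104.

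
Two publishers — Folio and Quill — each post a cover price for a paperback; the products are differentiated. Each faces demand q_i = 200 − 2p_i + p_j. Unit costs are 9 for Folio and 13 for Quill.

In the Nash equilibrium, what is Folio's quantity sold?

128.4

Folio's profit: π = (p_{Folio} − 9)(200 − 2p_{Folio} + p_{Quill}).
∂π/∂p_{Folio} = 218 − 4p_{Folio} + p_{Quill} = 0 ⇒ p_{Folio} = 54.5 + 0.25p_{Quill}.
Similarly p_{Quill} = 56.5 + 0.25p_{Folio}.
Solving the two reaction functions simultaneously: (1 − (0.25)(0.25))p_{Folio} = 54.5 + 0.25·56.5, so 0.9375p_{Folio} = 68.625 and p_{Folio} = 73.2.
Then p_{Quill} = 56.5 + 0.25·73.2 = 74.8.
q_{Folio} = 200 − 2·73.2 + 74.8 = 128.4.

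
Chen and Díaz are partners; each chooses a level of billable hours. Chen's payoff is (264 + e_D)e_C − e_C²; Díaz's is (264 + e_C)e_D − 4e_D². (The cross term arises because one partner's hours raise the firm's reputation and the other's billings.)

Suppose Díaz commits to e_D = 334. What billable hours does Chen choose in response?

Expanding Chen's payoff: 264e_C + e_De_C − e_C².
∂π/∂e_C = 264 + e_D − 2e_C = 0, so e_C = 132 + 0.5e_D.
At e_D = 334: e_C = 132 + 0.5·334 = 299.

299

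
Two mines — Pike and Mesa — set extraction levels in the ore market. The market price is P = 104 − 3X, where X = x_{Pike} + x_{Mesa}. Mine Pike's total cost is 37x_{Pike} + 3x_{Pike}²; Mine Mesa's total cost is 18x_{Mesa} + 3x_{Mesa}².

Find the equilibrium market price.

73.4

Mine Pike's profit: π = x_{Pike}(104 − 3(x_{Pike} + x_{Mesa})) − 37x_{Pike} − 3x_{Pike}².
∂π/∂x_{Pike} = 67 − 12x_{Pike} − 3x_{Mesa} = 0, so x_{Pike} = 67/12 − 0.25x_{Mesa}.
By the same steps for Mesa: x_{Mesa} = 43/6 − 0.25x_{Pike}.
Substituting the second reaction function into the first: x_{Pike} = 67/12 − 0.25(43/6 − 0.25x_{Pike}), which gives 0.9375x_{Pike} = 91/24 ⇒ x_{Pike} = 182/45.
Then x_{Mesa} = 43/6 − 0.25·(182/45) = 277/45.
Equilibrium price: P = 104 − 3·10.2 = 73.4.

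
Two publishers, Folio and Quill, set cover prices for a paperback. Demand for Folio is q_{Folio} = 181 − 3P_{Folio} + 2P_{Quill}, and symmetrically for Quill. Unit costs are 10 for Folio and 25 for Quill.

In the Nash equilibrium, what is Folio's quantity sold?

136.6875

Folio's profit: π = (P_{Folio} − 10)(181 − 3P_{Folio} + 2P_{Quill}).
∂π/∂P_{Folio} = 211 − 6P_{Folio} + 2P_{Quill} = 0 ⇒ P_{Folio} = 211/6 + (1/3)P_{Quill}.
Similarly P_{Quill} = 128/3 + (1/3)P_{Folio}.
Plugging P_{Quill} into Folio's best response: P_{Folio} = 211/6 + (1/3)(128/3 + (1/3)P_{Folio}) ⇒ (8/9)P_{Folio} = 889/18, so P_{Folio} = 55.5625.
Then P_{Quill} = 128/3 + (1/3)·55.5625 = 61.1875.
q_{Folio} = 181 − 3·55.5625 + 2·61.1875 = 136.6875.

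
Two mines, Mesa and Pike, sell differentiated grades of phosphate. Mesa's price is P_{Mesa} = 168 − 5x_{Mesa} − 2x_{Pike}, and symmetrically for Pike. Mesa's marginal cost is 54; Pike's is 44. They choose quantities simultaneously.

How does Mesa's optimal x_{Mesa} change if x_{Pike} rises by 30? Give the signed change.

Mine Mesa's profit: π = x_{Mesa}(168 − 5x_{Mesa} − 2x_{Pike}) − 54x_{Mesa}.
∂π/∂x_{Mesa} = 114 − 10x_{Mesa} − 2x_{Pike} = 0 ⇒ x_{Mesa} = 11.4 − 0.2x_{Pike}.
The reaction-function slope is −0.2, so a 30-unit rise in x_{Pike} moves x_{Mesa} by −0.2 × 30 = −6. Mesa's best response falls — the actions are strategic substitutes.

-6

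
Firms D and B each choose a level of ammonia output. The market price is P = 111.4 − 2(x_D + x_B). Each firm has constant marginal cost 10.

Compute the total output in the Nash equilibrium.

33.8

Firm D's profit: π = x_D(111.4 − 2(x_D + x_B)) − 10x_D.
∂π/∂x_D = 101.4 − 4x_D − 2x_B = 0, so x_D = 25.35 − 0.5x_B.
Setting x_D = x_B in the reaction function: x_D = 25.35 − 0.5x_D, so x_D = 25.35 / 1.5 = 16.9.
Total output: 16.9 + 16.9 = 33.8.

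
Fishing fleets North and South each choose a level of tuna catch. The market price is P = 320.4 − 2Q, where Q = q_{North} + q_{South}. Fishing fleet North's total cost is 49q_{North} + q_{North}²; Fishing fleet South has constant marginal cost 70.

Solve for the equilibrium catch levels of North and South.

Fishing fleet North's profit: π = q_{North}(320.4 − 2(q_{North} + q_{South})) − 49q_{North} − q_{North}².
∂π/∂q_{North} = 271.4 − 6q_{North} − 2q_{South} = 0, so q_{North} = 1357/30 − (1/3)q_{South}.
For South: ∂π/∂q_{South} = 250.4 − 4q_{South} − 2q_{North} = 0 ⇒ q_{South} = 62.6 − 0.5q_{North}.
Plugging q_{South} into North's best response: q_{North} = 1357/30 − (1/3)(62.6 − 0.5q_{North}) ⇒ (5/6)q_{North} = 731/30, so q_{North} = 29.24.
Then q_{South} = 62.6 − 0.5·29.24 = 47.98.

29.24, 47.98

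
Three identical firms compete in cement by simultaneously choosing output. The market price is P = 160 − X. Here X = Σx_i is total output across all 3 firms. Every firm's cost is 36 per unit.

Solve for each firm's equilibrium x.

31

A representative firm's profit is π_i = x_i(160 − X) − 36x_i, with X = x_i + Σ_{j≠i} x_j.
First-order condition: 124 − 2x_i − Σ_{j≠i} x_j = 0.
With identical firms, set every x_j = x: then 124 − 2x − 2x = 0, i.e. x = 124/4 = 31.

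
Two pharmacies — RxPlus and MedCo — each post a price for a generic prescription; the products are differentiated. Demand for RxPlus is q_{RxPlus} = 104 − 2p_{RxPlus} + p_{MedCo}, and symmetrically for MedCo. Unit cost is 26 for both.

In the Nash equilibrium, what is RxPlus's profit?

1352

RxPlus's profit: π = (p_{RxPlus} − 26)(104 − 2p_{RxPlus} + p_{MedCo}).
∂π/∂p_{RxPlus} = 156 − 4p_{RxPlus} + p_{MedCo} = 0 ⇒ p_{RxPlus} = 39 + 0.25p_{MedCo}.
Setting p_{RxPlus} = p_{MedCo} in the reaction function: p_{RxPlus} = 39 + 0.25p_{RxPlus}, so p_{RxPlus} = 39 / 0.75 = 52.
q_{RxPlus} = 104 − 2·52 + 52 = 52.
Profit = (52 − 26)·52 = 1352.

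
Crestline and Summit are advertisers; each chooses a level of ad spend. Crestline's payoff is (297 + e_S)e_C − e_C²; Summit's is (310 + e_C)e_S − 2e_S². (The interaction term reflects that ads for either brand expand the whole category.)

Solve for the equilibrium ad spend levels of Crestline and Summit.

Expanding Crestline's payoff: 297e_C + e_Se_C − e_C².
∂π/∂e_C = 297 + e_S − 2e_C = 0, so e_C = 148.5 + 0.5e_S.
Likewise for Summit: e_S = 77.5 + 0.25e_C.
Substituting the second reaction function into the first: e_C = 148.5 + 0.5(77.5 + 0.25e_C), which gives 0.875e_C = 187.25 ⇒ e_C = 214.
Then e_S = 77.5 + 0.25·214 = 131.

214, 131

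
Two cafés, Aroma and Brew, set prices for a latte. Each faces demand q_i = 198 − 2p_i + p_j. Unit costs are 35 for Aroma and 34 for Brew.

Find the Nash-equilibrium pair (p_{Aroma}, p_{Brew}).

Aroma's profit: π = (p_{Aroma} − 35)(198 − 2p_{Aroma} + p_{Brew}).
∂π/∂p_{Aroma} = 268 − 4p_{Aroma} + p_{Brew} = 0 ⇒ p_{Aroma} = 67 + 0.25p_{Brew}.
Similarly p_{Brew} = 66.5 + 0.25p_{Aroma}.
Substituting the second reaction function into the first: p_{Aroma} = 67 + 0.25(66.5 + 0.25p_{Aroma}), which gives 0.9375p_{Aroma} = 83.625 ⇒ p_{Aroma} = 89.2.
Then p_{Brew} = 66.5 + 0.25·89.2 = 88.8.

89.2, 88.8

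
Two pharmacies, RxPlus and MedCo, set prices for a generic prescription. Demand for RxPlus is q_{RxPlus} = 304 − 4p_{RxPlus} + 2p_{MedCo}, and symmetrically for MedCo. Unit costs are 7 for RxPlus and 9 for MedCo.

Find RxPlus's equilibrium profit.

9447.84

RxPlus's profit: π = (p_{RxPlus} − 7)(304 − 4p_{RxPlus} + 2p_{MedCo}).
∂π/∂p_{RxPlus} = 332 − 8p_{RxPlus} + 2p_{MedCo} = 0 ⇒ p_{RxPlus} = 41.5 + 0.25p_{MedCo}.
Similarly p_{MedCo} = 42.5 + 0.25p_{RxPlus}.
Plugging p_{MedCo} into RxPlus's best response: p_{RxPlus} = 41.5 + 0.25(42.5 + 0.25p_{RxPlus}) ⇒ 0.9375p_{RxPlus} = 52.125, so p_{RxPlus} = 55.6.
Then p_{MedCo} = 42.5 + 0.25·55.6 = 56.4.
q_{RxPlus} = 304 − 4·55.6 + 2·56.4 = 194.4.
Profit = (55.6 − 7)·194.4 = 9447.84.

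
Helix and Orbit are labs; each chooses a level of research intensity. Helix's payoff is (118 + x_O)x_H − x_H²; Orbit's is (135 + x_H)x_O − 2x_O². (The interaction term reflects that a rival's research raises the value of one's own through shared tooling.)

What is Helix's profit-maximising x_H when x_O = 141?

129.5

Expanding Helix's payoff: 118x_H + x_Ox_H − x_H².
∂π/∂x_H = 118 + x_O − 2x_H = 0, so x_H = 59 + 0.5x_O.
At x_O = 141: x_H = 59 + 0.5·141 = 129.5.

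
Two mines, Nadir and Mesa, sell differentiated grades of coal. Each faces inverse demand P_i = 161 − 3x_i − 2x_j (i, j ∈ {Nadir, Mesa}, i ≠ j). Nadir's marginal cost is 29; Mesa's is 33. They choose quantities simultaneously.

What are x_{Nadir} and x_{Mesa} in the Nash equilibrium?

16.75, 15.75

Mine Nadir's profit: π = x_{Nadir}(161 − 3x_{Nadir} − 2x_{Mesa}) − 29x_{Nadir}.
∂π/∂x_{Nadir} = 132 − 6x_{Nadir} − 2x_{Mesa} = 0 ⇒ x_{Nadir} = 22 − (1/3)x_{Mesa}.
Similarly x_{Mesa} = 64/3 − (1/3)x_{Nadir}.
Substituting the second reaction function into the first: x_{Nadir} = 22 − (1/3)(64/3 − (1/3)x_{Nadir}), which gives (8/9)x_{Nadir} = 134/9 ⇒ x_{Nadir} = 16.75.
Then x_{Mesa} = 64/3 − (1/3)·16.75 = 15.75.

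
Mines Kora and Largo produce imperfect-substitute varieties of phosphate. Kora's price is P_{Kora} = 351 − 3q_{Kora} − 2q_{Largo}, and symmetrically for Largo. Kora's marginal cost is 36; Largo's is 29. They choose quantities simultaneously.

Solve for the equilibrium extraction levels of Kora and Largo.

38.9375, 40.6875

Mine Kora's profit: π = q_{Kora}(351 − 3q_{Kora} − 2q_{Largo}) − 36q_{Kora}.
∂π/∂q_{Kora} = 315 − 6q_{Kora} − 2q_{Largo} = 0 ⇒ q_{Kora} = 52.5 − (1/3)q_{Largo}.
Similarly q_{Largo} = 161/3 − (1/3)q_{Kora}.
Substituting the second reaction function into the first: q_{Kora} = 52.5 − (1/3)(161/3 − (1/3)q_{Kora}), which gives (8/9)q_{Kora} = 623/18 ⇒ q_{Kora} = 38.9375.
Then q_{Largo} = 161/3 − (1/3)·38.9375 = 40.6875.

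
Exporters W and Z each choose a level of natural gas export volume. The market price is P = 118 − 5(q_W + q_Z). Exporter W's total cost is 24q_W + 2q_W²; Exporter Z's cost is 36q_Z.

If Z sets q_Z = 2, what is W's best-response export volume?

6

Exporter W's profit: π = q_W(118 − 5(q_W + q_Z)) − 24q_W − 2q_W².
∂π/∂q_W = 94 − 14q_W − 5q_Z = 0, so q_W = 47/7 − (5/14)q_Z.
At q_Z = 2: q_W = 47/7 − (5/14)·2 = 6.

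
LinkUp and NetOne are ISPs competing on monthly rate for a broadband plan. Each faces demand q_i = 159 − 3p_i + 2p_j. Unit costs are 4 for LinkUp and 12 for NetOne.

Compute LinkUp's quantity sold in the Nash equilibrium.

LinkUp's profit: π = (p_{LinkUp} − 4)(159 − 3p_{LinkUp} + 2p_{NetOne}).
∂π/∂p_{LinkUp} = 171 − 6p_{LinkUp} + 2p_{NetOne} = 0 ⇒ p_{LinkUp} = 28.5 + (1/3)p_{NetOne}.
Similarly p_{NetOne} = 32.5 + (1/3)p_{LinkUp}.
Solving the two reaction functions simultaneously: (1 − (1/3)(1/3))p_{LinkUp} = 28.5 + (1/3)·32.5, so (8/9)p_{LinkUp} = 118/3 and p_{LinkUp} = 44.25.
Then p_{NetOne} = 32.5 + (1/3)·44.25 = 47.25.
q_{LinkUp} = 159 − 3·44.25 + 2·47.25 = 120.75.

120.75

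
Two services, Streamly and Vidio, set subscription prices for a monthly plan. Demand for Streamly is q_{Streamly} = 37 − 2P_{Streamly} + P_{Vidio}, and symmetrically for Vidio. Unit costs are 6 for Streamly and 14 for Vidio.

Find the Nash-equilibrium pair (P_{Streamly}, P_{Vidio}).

17.4, 20.6

Streamly's profit: π = (P_{Streamly} − 6)(37 − 2P_{Streamly} + P_{Vidio}).
∂π/∂P_{Streamly} = 49 − 4P_{Streamly} + P_{Vidio} = 0 ⇒ P_{Streamly} = 12.25 + 0.25P_{Vidio}.
Similarly P_{Vidio} = 16.25 + 0.25P_{Streamly}.
Solving the two reaction functions simultaneously: (1 − (0.25)(0.25))P_{Streamly} = 12.25 + 0.25·16.25, so 0.9375P_{Streamly} = 16.3125 and P_{Streamly} = 17.4.
Then P_{Vidio} = 16.25 + 0.25·17.4 = 20.6.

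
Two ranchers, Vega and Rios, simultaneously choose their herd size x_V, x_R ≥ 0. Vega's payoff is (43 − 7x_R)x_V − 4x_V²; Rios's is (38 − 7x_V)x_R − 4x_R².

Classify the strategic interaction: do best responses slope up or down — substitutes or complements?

strategic substitutes

Expanding Vega's payoff: 43x_V − 7x_Rx_V − 4x_V².
∂π/∂x_V = 43 − 7x_R − 8x_V = 0, so x_V = 5.375 − 0.875x_R.
The best-response slope dx_V/dx_R = −0.875 < 0: the reaction function is downward-sloping, so the choices are strategic substitutes.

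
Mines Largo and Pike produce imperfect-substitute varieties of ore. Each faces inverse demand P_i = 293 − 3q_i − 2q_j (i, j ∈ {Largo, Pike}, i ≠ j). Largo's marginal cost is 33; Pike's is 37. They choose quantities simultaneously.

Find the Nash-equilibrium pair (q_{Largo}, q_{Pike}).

32.75, 31.75

Mine Largo's profit: π = q_{Largo}(293 − 3q_{Largo} − 2q_{Pike}) − 33q_{Largo}.
∂π/∂q_{Largo} = 260 − 6q_{Largo} − 2q_{Pike} = 0 ⇒ q_{Largo} = 130/3 − (1/3)q_{Pike}.
Similarly q_{Pike} = 128/3 − (1/3)q_{Largo}.
Plugging q_{Pike} into Largo's best response: q_{Largo} = 130/3 − (1/3)(128/3 − (1/3)q_{Largo}) ⇒ (8/9)q_{Largo} = 262/9, so q_{Largo} = 32.75.
Then q_{Pike} = 128/3 − (1/3)·32.75 = 31.75.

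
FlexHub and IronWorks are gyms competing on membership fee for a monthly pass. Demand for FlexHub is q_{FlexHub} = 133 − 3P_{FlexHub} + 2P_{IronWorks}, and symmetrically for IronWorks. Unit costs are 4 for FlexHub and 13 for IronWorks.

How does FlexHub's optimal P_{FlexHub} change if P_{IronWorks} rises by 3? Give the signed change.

1

FlexHub's profit: π = (P_{FlexHub} − 4)(133 − 3P_{FlexHub} + 2P_{IronWorks}).
∂π/∂P_{FlexHub} = 145 − 6P_{FlexHub} + 2P_{IronWorks} = 0 ⇒ P_{FlexHub} = 145/6 + (1/3)P_{IronWorks}.
The reaction-function slope is 1/3, so a 3-unit rise in P_{IronWorks} moves P_{FlexHub} by 1/3 × 3 = 1. FlexHub's best response rises — the actions are strategic complements.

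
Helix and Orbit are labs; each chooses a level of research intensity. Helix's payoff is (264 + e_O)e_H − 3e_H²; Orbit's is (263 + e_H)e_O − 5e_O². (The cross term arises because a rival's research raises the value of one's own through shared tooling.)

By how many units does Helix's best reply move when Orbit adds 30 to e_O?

Expanding Helix's payoff: 264e_H + e_Oe_H − 3e_H².
∂π/∂e_H = 264 + e_O − 6e_H = 0, so e_H = 44 + (1/6)e_O.
The reaction-function slope is 1/6, so a 30-unit rise in e_O moves e_H by 1/6 × 30 = 5. Helix's best response rises — the actions are strategic complements.

5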